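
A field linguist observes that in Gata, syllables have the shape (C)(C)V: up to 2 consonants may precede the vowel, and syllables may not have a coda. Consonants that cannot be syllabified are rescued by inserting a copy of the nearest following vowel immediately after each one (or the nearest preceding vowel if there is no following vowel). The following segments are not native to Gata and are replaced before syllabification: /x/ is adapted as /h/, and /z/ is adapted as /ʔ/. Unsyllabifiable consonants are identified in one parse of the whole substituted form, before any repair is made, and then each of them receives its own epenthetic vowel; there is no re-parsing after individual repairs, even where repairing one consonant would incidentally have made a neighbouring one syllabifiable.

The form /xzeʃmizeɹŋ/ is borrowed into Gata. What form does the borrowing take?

hʔeʃmiʔeɹeŋe

Substitution: /x/ → /h/, /z/ → /ʔ/, giving /hʔeʃmiʔeɹŋ/.
Syllabifying with onset maximization leaves /ɹ/, /ŋ/ stranded (no codas are permitted; onsets may contain at most 2 consonants).
Inserting the epenthetic vowel yields /ɹ/ → /ɹe/, /ŋ/ → /ŋe/.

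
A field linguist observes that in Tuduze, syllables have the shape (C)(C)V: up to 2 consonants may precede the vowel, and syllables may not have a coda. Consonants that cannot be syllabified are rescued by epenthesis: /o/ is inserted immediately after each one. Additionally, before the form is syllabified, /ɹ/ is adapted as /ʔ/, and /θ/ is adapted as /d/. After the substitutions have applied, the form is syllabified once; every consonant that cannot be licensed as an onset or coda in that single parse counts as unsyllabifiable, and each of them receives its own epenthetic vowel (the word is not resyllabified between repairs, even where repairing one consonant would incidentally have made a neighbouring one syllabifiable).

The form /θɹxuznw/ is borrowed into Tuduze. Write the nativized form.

Substitution: /θ/ → /d/, /ɹ/ → /ʔ/, giving /dʔxuznw/.
The consonants /d/, /z/, /n/, /w/ cannot be parsed into a legal (C)(C)V syllable (no codas are permitted; onsets may contain at most 2 consonants).
Epenthesis after each stranded consonant: /d/ → /do/, /z/ → /zo/, /n/ → /no/, /w/ → /wo/.

doʔxuzonowo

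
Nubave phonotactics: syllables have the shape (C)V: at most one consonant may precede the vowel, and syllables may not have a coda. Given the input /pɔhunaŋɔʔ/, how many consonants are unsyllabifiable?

Under (C)V, the unsyllabifiable consonants are /ʔ/ (no codas are permitted; onsets are limited to one consonant).

1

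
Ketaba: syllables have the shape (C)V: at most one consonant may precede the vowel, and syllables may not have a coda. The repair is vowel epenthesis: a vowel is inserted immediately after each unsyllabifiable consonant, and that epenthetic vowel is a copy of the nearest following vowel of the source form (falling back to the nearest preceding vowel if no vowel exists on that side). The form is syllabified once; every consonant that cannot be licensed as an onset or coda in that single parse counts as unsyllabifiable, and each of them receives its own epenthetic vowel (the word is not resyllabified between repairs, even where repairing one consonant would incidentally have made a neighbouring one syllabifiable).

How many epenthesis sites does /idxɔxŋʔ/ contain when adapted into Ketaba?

The unsyllabifiable consonants are /d/, /x/, /ŋ/, /ʔ/; each receives one epenthetic vowel.

4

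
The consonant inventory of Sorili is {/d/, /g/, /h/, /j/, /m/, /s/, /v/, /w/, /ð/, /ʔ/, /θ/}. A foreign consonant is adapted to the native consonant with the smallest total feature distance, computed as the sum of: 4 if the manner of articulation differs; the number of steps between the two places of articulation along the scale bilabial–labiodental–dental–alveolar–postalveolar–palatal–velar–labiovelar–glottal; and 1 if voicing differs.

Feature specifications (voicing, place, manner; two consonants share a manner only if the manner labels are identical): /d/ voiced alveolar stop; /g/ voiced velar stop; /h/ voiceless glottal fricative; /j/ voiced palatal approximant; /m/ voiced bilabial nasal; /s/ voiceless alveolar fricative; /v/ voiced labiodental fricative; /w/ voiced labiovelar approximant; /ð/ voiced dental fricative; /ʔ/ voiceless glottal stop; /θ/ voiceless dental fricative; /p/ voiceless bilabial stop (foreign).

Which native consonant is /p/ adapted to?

/d/ is closest: same manner (stop), place distance 3 (bilabial→alveolar), voicing differs (+1); total 4. Next closest is /m/ at distance 5.

d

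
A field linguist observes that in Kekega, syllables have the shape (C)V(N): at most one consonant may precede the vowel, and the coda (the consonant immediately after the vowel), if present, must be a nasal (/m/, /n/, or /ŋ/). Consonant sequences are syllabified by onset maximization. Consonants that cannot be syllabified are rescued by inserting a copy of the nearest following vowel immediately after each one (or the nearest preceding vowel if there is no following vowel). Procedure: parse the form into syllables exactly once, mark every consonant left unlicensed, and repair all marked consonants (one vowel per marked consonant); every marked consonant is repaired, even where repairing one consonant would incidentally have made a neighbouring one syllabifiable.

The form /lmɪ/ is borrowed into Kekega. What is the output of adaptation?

lɪmɪ

Syllabifying with onset maximization leaves /l/ stranded (only a nasal (/m/, /n/, or /ŋ/) is licensed in coda position; onsets are limited to one consonant).
Epenthesis after each stranded consonant: /l/ → /lɪ/.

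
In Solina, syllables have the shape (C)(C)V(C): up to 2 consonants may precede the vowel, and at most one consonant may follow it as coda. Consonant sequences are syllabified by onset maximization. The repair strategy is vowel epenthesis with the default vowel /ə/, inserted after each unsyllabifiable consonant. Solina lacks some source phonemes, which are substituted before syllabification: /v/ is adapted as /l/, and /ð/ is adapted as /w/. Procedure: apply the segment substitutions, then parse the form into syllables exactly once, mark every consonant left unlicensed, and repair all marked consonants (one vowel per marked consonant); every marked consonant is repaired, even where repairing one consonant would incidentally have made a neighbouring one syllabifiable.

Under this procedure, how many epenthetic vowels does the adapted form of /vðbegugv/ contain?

2

After substitution the input is /lwbegugl/.
The unsyllabifiable consonants are /l/, /l/; each receives one epenthetic vowel.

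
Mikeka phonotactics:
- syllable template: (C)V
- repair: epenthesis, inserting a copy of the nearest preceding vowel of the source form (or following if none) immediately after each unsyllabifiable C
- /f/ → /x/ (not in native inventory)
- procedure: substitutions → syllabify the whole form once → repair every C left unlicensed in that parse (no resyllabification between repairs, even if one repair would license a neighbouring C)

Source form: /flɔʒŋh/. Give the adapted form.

xɔlɔʒɔŋɔhɔ

Substitution: /f/ → /x/, giving /xlɔʒŋh/.
Under (C)V, the unsyllabifiable consonants are /x/, /ʒ/, /ŋ/, /h/ (no codas are permitted; onsets are limited to one consonant).
Epenthesis after each stranded consonant: /x/ → /xɔ/, /ʒ/ → /ʒɔ/, /ŋ/ → /ŋɔ/, /h/ → /hɔ/.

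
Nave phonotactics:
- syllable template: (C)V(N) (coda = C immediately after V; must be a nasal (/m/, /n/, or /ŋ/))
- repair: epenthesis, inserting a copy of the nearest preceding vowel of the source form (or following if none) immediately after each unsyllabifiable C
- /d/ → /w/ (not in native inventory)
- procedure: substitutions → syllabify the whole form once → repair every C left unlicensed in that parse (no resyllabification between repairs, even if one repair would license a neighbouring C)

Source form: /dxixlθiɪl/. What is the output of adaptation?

wixixiliθiɪlɪ

Substitution: /d/ → /w/, giving /wxixlθiɪl/.
Under (C)V(N), the unsyllabifiable consonants are /w/, /x/, /l/, /l/ (only a nasal (/m/, /n/, or /ŋ/) is licensed in coda position; onsets are limited to one consonant).
Each unlicensed consonant becomes the onset of a new syllable: /w/ → /wi/, /x/ → /xi/, /l/ → /li/, /l/ → /lɪ/.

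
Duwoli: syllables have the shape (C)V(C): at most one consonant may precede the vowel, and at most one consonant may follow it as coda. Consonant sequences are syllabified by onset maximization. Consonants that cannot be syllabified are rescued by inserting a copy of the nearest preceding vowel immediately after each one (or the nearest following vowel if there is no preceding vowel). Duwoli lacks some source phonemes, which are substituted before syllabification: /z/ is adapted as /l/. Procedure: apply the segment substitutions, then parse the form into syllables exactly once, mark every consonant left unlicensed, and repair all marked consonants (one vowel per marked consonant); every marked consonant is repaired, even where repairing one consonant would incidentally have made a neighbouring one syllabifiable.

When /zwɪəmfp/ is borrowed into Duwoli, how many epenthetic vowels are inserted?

After substitution the input is /lwɪəmfp/.
The unsyllabifiable consonants are /l/, /f/, /p/; each receives one epenthetic vowel.

3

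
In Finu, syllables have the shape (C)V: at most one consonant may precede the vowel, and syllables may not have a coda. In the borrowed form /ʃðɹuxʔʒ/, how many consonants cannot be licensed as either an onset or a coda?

The consonants /ʃ/, /ð/, /x/, /ʔ/, /ʒ/ cannot be parsed into a legal (C)V syllable (no codas are permitted; onsets are limited to one consonant).

5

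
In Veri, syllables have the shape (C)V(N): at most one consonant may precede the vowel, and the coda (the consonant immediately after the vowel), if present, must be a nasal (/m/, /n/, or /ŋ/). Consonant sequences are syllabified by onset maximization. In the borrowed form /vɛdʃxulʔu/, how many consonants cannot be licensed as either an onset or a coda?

The consonants /d/, /ʃ/, /l/ cannot be parsed into a legal (C)V(N) syllable (only a nasal (/m/, /n/, or /ŋ/) is licensed in coda position; onsets are limited to one consonant).

3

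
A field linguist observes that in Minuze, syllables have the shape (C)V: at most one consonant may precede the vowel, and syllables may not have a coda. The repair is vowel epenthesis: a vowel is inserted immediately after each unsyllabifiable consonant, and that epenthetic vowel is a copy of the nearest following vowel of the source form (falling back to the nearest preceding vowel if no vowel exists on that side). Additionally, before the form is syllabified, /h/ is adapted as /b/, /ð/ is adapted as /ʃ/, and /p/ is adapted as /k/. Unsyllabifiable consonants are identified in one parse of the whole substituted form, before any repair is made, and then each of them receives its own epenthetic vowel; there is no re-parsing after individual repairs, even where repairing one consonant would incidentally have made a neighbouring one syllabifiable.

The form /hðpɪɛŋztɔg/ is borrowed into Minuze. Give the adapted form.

bɪʃɪkɪɛŋɔzɔtɔgɔ

Substitution: /h/ → /b/, /ð/ → /ʃ/, /p/ → /k/, giving /bʃkɪɛŋztɔg/.
Under (C)V, the unsyllabifiable consonants are /b/, /ʃ/, /ŋ/, /z/, /g/ (no codas are permitted; onsets are limited to one consonant).
Inserting the epenthetic vowel yields /b/ → /bɪ/, /ʃ/ → /ʃɪ/, /ŋ/ → /ŋɔ/, /z/ → /zɔ/, /g/ → /gɔ/.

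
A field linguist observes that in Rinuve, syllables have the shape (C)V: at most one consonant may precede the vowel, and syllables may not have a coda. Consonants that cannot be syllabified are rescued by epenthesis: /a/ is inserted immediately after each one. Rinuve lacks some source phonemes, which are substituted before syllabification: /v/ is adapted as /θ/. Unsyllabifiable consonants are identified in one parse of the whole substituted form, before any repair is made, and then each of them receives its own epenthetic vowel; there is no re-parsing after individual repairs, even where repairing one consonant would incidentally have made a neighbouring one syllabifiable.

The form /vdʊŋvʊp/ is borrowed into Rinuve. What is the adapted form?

θadʊŋaθʊpa

Substitution: /v/ → /θ/, giving /θdʊŋθʊp/.
Syllabifying with onset maximization leaves /θ/, /ŋ/, /p/ stranded (no codas are permitted; onsets are limited to one consonant).
Inserting the epenthetic vowel yields /θ/ → /θa/, /ŋ/ → /ŋa/, /p/ → /pa/.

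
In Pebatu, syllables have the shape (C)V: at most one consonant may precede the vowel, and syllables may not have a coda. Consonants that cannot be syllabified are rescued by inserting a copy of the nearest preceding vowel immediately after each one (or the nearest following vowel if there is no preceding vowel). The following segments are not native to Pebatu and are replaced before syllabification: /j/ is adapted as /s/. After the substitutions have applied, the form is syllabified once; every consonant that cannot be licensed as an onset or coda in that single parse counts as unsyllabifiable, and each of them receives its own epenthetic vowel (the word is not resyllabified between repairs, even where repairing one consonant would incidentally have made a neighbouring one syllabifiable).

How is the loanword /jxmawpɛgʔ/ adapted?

saxamawapɛgɛʔɛ

Substitution: /j/ → /s/, giving /sxmawpɛgʔ/.
The consonants /s/, /x/, /w/, /g/, /ʔ/ cannot be parsed into a legal (C)V syllable (no codas are permitted; onsets are limited to one consonant).
Each unlicensed consonant becomes the onset of a new syllable: /s/ → /sa/, /x/ → /xa/, /w/ → /wa/, /g/ → /gɛ/, /ʔ/ → /ʔɛ/.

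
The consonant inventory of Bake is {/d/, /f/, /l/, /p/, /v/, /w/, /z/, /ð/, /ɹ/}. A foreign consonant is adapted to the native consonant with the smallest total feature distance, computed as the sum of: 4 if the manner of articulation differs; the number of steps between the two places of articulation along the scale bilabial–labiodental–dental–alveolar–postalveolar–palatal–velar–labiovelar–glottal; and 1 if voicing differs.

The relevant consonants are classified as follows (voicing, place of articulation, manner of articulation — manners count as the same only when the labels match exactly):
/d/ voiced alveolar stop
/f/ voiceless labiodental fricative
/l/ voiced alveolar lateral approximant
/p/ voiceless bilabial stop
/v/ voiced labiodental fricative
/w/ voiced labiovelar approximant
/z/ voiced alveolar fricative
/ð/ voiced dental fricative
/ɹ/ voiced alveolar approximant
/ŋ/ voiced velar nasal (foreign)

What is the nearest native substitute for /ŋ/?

/w/ is closest: manner differs (nasal→approximant, +4), place distance 1 (velar→labiovelar), same voicing; total 5. Next closest is /d/ at distance 7.

w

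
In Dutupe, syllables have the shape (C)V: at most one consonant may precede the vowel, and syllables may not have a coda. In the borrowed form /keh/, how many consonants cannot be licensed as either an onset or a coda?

1

Under (C)V, the unsyllabifiable consonants are /h/ (no codas are permitted; onsets are limited to one consonant).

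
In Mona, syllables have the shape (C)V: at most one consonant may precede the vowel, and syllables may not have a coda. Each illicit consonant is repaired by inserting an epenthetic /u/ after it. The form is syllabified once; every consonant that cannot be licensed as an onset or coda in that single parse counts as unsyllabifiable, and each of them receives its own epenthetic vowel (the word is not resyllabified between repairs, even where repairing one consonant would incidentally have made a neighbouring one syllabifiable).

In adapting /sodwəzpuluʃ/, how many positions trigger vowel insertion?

The unsyllabifiable consonants are /d/, /z/, /ʃ/; each receives one epenthetic vowel.

3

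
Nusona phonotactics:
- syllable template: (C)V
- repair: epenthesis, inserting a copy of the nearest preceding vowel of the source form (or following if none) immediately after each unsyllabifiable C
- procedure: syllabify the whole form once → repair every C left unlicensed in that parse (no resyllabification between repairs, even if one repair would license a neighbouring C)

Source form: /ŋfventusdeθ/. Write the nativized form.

ŋefevenetusudeθe

Syllabifying with onset maximization leaves /ŋ/, /f/, /n/, /s/, /θ/ stranded (no codas are permitted; onsets are limited to one consonant).
Inserting the epenthetic vowel yields /ŋ/ → /ŋe/, /f/ → /fe/, /n/ → /ne/, /s/ → /su/, /θ/ → /θe/.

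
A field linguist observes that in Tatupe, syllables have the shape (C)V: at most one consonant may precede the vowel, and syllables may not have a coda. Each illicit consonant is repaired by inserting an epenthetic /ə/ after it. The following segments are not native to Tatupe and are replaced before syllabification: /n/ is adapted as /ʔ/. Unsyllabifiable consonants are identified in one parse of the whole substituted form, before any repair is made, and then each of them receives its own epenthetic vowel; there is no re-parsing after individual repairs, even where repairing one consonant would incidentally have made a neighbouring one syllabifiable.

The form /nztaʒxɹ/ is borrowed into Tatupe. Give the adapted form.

Substitution: /n/ → /ʔ/, giving /ʔztaʒxɹ/.
The consonants /ʔ/, /z/, /ʒ/, /x/, /ɹ/ cannot be parsed into a legal (C)V syllable (no codas are permitted; onsets are limited to one consonant).
Inserting the epenthetic vowel yields /ʔ/ → /ʔə/, /z/ → /zə/, /ʒ/ → /ʒə/, /x/ → /xə/, /ɹ/ → /ɹə/.

ʔəzətaʒəxəɹə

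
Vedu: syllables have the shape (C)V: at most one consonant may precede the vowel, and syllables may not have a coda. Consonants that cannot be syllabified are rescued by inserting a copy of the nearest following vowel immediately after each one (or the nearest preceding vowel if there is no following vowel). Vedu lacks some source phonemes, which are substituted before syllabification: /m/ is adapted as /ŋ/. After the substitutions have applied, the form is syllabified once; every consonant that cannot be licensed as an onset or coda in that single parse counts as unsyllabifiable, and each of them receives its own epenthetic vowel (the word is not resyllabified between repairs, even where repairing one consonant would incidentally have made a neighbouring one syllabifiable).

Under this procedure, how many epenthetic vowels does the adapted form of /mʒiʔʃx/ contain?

After substitution the input is /ŋʒiʔʃx/.
The unsyllabifiable consonants are /ŋ/, /ʔ/, /ʃ/, /x/; each receives one epenthetic vowel.

4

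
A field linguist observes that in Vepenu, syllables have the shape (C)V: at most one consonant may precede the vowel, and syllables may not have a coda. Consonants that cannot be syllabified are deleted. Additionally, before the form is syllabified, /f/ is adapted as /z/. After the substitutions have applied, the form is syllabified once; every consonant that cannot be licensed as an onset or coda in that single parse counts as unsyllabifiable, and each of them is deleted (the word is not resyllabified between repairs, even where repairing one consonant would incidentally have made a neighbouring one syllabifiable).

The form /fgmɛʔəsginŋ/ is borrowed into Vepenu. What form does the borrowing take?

Substitution: /f/ → /z/, giving /zgmɛʔəsginŋ/.
Under (C)V, the unsyllabifiable consonants are /z/, /g/, /s/, /n/, /ŋ/ (no codas are permitted; onsets are limited to one consonant).
Deletion applies to /z/, /g/, /s/, /n/, /ŋ/.

mɛʔəgi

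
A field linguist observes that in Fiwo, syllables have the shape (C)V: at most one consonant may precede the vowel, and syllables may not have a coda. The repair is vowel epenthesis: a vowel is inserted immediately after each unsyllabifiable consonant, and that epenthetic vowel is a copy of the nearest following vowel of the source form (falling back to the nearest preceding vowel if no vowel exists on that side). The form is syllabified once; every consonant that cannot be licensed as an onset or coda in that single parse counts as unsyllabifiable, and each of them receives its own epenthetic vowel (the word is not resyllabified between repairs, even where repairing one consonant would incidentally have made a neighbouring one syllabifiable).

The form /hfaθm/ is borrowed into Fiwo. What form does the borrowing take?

hafaθama

Syllabifying with onset maximization leaves /h/, /θ/, /m/ stranded (no codas are permitted; onsets are limited to one consonant).
Each unlicensed consonant becomes the onset of a new syllable: /h/ → /ha/, /θ/ → /θa/, /m/ → /ma/.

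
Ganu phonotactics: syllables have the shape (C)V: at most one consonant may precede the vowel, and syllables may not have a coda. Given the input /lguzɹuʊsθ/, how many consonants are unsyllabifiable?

4

The consonants /l/, /z/, /s/, /θ/ cannot be parsed into a legal (C)V syllable (no codas are permitted; onsets are limited to one consonant).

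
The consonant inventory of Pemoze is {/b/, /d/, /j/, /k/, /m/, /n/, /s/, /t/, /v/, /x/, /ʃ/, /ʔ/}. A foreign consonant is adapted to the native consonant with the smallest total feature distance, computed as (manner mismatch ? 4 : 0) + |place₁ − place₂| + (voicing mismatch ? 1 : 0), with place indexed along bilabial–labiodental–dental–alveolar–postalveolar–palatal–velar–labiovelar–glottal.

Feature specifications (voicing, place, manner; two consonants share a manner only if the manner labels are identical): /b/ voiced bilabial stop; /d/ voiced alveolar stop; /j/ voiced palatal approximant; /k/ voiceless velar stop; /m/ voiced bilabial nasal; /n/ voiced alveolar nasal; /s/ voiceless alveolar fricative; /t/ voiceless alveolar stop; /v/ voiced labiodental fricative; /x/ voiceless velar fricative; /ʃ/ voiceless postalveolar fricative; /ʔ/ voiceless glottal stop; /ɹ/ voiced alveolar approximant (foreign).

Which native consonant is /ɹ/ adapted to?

/j/ is closest: same manner (approximant), place distance 2 (alveolar→palatal), same voicing; total 2. Next closest is /d/ at distance 4.

j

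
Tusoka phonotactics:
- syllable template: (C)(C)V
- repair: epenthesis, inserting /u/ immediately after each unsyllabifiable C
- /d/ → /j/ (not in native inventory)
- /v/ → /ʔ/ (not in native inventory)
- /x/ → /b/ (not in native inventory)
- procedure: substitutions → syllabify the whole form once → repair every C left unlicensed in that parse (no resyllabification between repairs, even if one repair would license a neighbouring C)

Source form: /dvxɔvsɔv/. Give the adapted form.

juʔbɔʔsɔʔu

Substitution: /d/ → /j/, /v/ → /ʔ/, /x/ → /b/, giving /jʔbɔʔsɔʔ/.
The consonants /j/, /ʔ/ cannot be parsed into a legal (C)(C)V syllable (no codas are permitted; onsets may contain at most 2 consonants).
Each unlicensed consonant becomes the onset of a new syllable: /j/ → /ju/, /ʔ/ → /ʔu/.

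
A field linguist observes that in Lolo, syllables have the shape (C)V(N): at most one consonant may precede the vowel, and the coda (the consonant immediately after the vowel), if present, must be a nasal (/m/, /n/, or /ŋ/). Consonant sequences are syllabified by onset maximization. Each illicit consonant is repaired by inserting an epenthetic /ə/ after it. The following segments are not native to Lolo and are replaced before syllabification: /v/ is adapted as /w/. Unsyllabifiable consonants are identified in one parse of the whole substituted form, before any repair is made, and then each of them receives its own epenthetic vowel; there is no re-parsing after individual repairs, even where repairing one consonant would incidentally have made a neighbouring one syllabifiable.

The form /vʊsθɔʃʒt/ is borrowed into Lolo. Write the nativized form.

wʊsəθɔʃəʒətə

Substitution: /v/ → /w/, giving /wʊsθɔʃʒt/.
The consonants /s/, /ʃ/, /ʒ/, /t/ cannot be parsed into a legal (C)V(N) syllable (only a nasal (/m/, /n/, or /ŋ/) is licensed in coda position; onsets are limited to one consonant).
Inserting the epenthetic vowel yields /s/ → /sə/, /ʃ/ → /ʃə/, /ʒ/ → /ʒə/, /t/ → /tə/.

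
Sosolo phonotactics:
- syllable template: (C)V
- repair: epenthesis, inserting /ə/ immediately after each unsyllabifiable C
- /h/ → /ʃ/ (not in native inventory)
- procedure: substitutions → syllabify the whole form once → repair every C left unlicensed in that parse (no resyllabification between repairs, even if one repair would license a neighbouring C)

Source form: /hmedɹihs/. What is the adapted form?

Substitution: /h/ → /ʃ/, giving /ʃmedɹiʃs/.
The consonants /ʃ/, /d/, /ʃ/, /s/ cannot be parsed into a legal (C)V syllable (no codas are permitted; onsets are limited to one consonant).
Epenthesis after each stranded consonant: /ʃ/ → /ʃə/, /d/ → /də/, /ʃ/ → /ʃə/, /s/ → /sə/.

ʃəmedəɹiʃəsə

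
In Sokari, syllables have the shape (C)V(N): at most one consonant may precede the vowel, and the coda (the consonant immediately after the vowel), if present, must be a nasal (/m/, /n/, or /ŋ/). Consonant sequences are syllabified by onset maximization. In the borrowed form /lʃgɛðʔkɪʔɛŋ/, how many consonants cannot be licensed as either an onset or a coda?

4

Syllabifying with onset maximization leaves /l/, /ʃ/, /ð/, /ʔ/ stranded (only a nasal (/m/, /n/, or /ŋ/) is licensed in coda position; onsets are limited to one consonant).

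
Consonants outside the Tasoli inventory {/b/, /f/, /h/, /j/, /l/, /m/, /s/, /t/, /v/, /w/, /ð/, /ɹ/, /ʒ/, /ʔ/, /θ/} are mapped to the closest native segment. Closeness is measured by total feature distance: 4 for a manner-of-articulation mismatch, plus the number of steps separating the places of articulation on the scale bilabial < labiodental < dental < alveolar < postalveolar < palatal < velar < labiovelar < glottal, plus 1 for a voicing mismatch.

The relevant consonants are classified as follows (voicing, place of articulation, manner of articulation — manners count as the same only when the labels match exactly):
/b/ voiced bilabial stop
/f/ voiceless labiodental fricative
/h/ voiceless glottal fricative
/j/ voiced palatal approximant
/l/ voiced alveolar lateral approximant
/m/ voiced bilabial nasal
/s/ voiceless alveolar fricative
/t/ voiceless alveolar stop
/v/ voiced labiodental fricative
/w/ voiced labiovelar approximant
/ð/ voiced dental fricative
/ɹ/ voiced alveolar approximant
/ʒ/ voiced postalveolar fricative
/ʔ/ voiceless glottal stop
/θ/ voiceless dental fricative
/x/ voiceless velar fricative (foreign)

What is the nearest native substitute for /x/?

h

/h/ is closest: same manner (fricative), place distance 2 (velar→glottal), same voicing; total 2. Next closest is /s/ at distance 3.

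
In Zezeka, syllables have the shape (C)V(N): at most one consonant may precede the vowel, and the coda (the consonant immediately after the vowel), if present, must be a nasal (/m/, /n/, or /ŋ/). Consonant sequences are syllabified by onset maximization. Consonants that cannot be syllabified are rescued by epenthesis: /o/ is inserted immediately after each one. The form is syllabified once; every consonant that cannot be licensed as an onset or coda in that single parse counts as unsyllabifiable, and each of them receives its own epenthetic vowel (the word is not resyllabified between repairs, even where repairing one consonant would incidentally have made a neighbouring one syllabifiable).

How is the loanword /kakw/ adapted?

Under (C)V(N), the unsyllabifiable consonants are /k/, /w/ (only a nasal (/m/, /n/, or /ŋ/) is licensed in coda position; onsets are limited to one consonant).
Epenthesis after each stranded consonant: /k/ → /ko/, /w/ → /wo/.

kakowo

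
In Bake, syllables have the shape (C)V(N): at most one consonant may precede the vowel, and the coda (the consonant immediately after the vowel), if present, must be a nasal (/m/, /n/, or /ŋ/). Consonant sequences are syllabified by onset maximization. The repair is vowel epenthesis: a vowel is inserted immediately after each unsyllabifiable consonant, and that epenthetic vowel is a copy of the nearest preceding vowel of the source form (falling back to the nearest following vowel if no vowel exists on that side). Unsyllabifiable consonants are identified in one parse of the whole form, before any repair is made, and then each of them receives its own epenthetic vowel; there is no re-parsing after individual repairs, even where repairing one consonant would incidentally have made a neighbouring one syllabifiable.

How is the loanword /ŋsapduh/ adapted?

Under (C)V(N), the unsyllabifiable consonants are /ŋ/, /p/, /h/ (only a nasal (/m/, /n/, or /ŋ/) is licensed in coda position; onsets are limited to one consonant).
Inserting the epenthetic vowel yields /ŋ/ → /ŋa/, /p/ → /pa/, /h/ → /hu/.

ŋasapaduhu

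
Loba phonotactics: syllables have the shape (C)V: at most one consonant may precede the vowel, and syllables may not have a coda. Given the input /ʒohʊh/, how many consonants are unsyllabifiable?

1

The consonants /h/ cannot be parsed into a legal (C)V syllable (no codas are permitted; onsets are limited to one consonant).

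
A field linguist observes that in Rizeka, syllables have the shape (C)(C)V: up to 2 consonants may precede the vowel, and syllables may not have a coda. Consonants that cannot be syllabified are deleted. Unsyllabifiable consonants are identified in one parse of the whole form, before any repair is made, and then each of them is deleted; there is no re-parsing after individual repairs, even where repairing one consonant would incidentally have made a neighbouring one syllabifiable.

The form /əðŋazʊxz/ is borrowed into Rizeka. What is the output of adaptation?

Syllabifying with onset maximization leaves /x/, /z/ stranded (no codas are permitted; onsets may contain at most 2 consonants).
Each unlicensed consonant is deleted: /x/, /z/.

əðŋazʊ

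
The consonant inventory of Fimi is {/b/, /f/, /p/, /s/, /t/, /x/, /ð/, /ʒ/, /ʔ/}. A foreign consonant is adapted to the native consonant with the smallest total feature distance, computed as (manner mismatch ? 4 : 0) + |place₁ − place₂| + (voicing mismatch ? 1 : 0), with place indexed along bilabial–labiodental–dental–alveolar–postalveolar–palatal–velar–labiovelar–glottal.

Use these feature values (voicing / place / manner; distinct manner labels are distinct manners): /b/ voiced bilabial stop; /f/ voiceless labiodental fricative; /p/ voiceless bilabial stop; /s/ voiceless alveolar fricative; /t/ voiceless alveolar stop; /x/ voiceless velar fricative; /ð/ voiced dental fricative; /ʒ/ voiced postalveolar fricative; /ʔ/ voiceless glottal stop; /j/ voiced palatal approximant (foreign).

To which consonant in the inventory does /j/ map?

ʒ

/ʒ/ is closest: manner differs (approximant→fricative, +4), place distance 1 (palatal→postalveolar), same voicing; total 5. Next closest is /x/ at distance 6.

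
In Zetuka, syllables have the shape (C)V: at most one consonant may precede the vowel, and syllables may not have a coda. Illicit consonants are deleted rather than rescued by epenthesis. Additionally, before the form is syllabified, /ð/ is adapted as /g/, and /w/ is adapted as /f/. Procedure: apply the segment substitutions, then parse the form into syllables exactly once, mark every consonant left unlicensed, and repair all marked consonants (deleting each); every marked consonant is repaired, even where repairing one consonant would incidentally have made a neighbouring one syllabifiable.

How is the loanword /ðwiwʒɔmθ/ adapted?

fiʒɔ

Substitution: /ð/ → /g/, /w/ → /f/, giving /gfifʒɔmθ/.
Under (C)V, the unsyllabifiable consonants are /g/, /f/, /m/, /θ/ (no codas are permitted; onsets are limited to one consonant).
Each unlicensed consonant is deleted: /g/, /f/, /m/, /θ/.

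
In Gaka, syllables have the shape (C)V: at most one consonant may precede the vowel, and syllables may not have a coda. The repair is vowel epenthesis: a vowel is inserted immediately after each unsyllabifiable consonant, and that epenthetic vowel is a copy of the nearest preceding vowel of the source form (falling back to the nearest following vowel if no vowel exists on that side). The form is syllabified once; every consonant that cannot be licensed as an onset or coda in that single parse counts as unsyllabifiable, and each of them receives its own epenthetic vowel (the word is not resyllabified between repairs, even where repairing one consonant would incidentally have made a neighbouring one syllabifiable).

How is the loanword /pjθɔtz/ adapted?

pɔjɔθɔtɔzɔ

Under (C)V, the unsyllabifiable consonants are /p/, /j/, /t/, /z/ (no codas are permitted; onsets are limited to one consonant).
Epenthesis after each stranded consonant: /p/ → /pɔ/, /j/ → /jɔ/, /t/ → /tɔ/, /z/ → /zɔ/.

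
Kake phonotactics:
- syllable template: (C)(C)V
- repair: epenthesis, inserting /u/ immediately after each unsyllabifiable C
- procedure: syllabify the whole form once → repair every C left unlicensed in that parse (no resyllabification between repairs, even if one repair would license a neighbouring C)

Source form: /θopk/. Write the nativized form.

θopuku

Syllabifying with onset maximization leaves /p/, /k/ stranded (no codas are permitted; onsets may contain at most 2 consonants).
Epenthesis after each stranded consonant: /p/ → /pu/, /k/ → /ku/.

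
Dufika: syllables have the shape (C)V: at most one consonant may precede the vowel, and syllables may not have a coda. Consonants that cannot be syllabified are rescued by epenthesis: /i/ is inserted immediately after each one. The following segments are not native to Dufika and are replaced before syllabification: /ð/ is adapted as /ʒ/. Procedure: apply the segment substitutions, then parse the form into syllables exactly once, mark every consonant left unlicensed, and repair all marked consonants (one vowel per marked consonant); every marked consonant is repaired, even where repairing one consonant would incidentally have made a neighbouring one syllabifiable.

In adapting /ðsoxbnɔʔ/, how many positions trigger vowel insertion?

After substitution the input is /ʒsoxbnɔʔ/.
The unsyllabifiable consonants are /ʒ/, /x/, /b/, /ʔ/; each receives one epenthetic vowel.

4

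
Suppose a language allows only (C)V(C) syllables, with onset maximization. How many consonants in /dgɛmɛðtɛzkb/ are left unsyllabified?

3

Under (C)V(C), the unsyllabifiable consonants are /d/, /k/, /b/ (at most one coda consonant is licensed; onsets are limited to one consonant).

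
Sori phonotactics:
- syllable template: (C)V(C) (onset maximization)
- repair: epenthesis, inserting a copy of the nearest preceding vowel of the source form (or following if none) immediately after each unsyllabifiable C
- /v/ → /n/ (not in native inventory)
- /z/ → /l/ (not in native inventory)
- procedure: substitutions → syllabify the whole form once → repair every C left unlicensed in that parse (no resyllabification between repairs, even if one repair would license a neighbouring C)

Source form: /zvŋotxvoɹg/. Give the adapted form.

lonoŋotxonoɹgo

Substitution: /z/ → /l/, /v/ → /n/, giving /lnŋotxnoɹg/.
The consonants /l/, /n/, /x/, /g/ cannot be parsed into a legal (C)V(C) syllable (at most one coda consonant is licensed; onsets are limited to one consonant).
Inserting the epenthetic vowel yields /l/ → /lo/, /n/ → /no/, /x/ → /xo/, /g/ → /go/.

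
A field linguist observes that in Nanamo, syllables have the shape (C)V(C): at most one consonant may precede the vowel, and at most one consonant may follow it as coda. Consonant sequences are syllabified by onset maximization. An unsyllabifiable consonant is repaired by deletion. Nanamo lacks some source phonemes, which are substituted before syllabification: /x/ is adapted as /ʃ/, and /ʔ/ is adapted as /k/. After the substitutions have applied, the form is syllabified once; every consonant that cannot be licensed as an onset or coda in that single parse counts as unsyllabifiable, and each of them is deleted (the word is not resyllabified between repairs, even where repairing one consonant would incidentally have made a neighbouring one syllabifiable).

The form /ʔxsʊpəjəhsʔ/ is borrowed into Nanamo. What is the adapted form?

Substitution: /ʔ/ → /k/, /x/ → /ʃ/, giving /kʃsʊpəjəhsk/.
Syllabifying with onset maximization leaves /k/, /ʃ/, /s/, /k/ stranded (at most one coda consonant is licensed; onsets are limited to one consonant).
Deleting the stranded consonants removes /k/, /ʃ/, /s/, /k/.

sʊpəjəh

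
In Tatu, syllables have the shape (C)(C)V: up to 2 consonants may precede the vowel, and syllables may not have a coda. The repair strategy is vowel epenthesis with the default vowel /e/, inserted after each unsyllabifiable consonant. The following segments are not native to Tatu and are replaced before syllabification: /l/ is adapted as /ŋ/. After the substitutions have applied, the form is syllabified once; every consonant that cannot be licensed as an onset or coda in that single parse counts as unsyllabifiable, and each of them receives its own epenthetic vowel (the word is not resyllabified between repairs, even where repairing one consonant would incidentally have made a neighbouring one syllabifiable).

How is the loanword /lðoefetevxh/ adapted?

ŋðoefetevexehe

Substitution: /l/ → /ŋ/, giving /ŋðoefetevxh/.
The consonants /v/, /x/, /h/ cannot be parsed into a legal (C)(C)V syllable (no codas are permitted; onsets may contain at most 2 consonants).
Epenthesis after each stranded consonant: /v/ → /ve/, /x/ → /xe/, /h/ → /he/.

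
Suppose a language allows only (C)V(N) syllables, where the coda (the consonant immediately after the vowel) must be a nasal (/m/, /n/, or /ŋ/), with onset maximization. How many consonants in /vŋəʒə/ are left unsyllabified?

Syllabifying with onset maximization leaves /v/ stranded (only a nasal (/m/, /n/, or /ŋ/) is licensed in coda position; onsets are limited to one consonant).

1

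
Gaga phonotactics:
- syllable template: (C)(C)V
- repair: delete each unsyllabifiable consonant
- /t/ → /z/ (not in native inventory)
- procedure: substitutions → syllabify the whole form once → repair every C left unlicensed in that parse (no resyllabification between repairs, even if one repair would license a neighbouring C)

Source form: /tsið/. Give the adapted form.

Substitution: /t/ → /z/, giving /zsið/.
The consonants /ð/ cannot be parsed into a legal (C)(C)V syllable (no codas are permitted; onsets may contain at most 2 consonants).
Deletion applies to /ð/.

zsi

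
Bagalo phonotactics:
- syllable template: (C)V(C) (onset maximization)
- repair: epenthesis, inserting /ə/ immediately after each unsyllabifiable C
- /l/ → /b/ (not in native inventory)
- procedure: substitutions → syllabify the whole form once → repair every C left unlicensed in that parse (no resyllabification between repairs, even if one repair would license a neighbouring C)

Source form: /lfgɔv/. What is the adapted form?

bəfəgɔv

Substitution: /l/ → /b/, giving /bfgɔv/.
Under (C)V(C), the unsyllabifiable consonants are /b/, /f/ (at most one coda consonant is licensed; onsets are limited to one consonant).
Each unlicensed consonant becomes the onset of a new syllable: /b/ → /bə/, /f/ → /fə/.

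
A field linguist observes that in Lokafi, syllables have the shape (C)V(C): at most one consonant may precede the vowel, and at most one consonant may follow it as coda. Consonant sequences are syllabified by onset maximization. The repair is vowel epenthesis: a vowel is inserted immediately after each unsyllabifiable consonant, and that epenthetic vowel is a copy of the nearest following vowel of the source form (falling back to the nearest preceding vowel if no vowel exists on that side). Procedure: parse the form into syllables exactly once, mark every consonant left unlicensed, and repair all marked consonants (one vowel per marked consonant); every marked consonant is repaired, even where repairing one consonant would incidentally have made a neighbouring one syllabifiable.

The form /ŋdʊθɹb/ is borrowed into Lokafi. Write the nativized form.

Under (C)V(C), the unsyllabifiable consonants are /ŋ/, /ɹ/, /b/ (at most one coda consonant is licensed; onsets are limited to one consonant).
Inserting the epenthetic vowel yields /ŋ/ → /ŋʊ/, /ɹ/ → /ɹʊ/, /b/ → /bʊ/.

ŋʊdʊθɹʊbʊ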